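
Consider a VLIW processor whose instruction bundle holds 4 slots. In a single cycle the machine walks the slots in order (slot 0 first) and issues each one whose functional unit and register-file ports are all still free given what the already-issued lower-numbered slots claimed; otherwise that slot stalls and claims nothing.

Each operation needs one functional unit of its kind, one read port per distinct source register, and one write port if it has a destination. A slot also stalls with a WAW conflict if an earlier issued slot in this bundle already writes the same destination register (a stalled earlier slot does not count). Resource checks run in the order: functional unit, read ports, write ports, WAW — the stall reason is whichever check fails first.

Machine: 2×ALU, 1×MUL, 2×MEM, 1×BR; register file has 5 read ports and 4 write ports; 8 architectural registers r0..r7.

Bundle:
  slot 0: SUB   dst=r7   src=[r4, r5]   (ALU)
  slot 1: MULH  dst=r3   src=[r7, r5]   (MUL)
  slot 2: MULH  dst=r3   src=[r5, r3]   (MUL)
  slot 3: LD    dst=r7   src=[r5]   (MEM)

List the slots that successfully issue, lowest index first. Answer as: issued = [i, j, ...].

issued = [0, 1]

#0 ALU src=r4,r5 dispatched  <A:1 Mu:1 Ld:2 B:1 rd:3 wr:3>
#1 MUL src=r7,r5 dispatched  <A:1 Mu:0 Ld:2 B:1 rd:1 wr:2>
#2 MUL src=r5,r3 held:FU  <A:1 Mu:0 Ld:2 B:1 rd:1 wr:2>
#3 MEM src=r5 held:WAW  <A:1 Mu:0 Ld:2 B:1 rd:1 wr:2>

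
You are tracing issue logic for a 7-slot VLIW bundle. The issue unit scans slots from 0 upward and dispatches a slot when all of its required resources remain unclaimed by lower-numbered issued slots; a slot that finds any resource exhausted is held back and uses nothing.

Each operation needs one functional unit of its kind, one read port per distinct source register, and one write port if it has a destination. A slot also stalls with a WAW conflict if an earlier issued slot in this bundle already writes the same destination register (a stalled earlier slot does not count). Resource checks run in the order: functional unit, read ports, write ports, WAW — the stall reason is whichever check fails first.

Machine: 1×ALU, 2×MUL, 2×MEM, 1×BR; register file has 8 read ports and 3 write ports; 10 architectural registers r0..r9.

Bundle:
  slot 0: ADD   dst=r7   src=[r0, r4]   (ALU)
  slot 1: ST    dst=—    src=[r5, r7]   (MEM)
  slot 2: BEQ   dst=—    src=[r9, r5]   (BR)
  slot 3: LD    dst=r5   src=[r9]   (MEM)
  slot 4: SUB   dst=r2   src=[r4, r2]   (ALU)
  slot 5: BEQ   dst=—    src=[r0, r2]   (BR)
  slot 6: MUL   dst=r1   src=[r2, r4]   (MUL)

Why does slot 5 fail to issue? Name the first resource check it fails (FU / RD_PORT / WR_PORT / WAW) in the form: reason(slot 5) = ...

[0] ALU needs rd=2 wr=1: ok; after: ALU=0 MUL=2 MEM=2 BR=1, R=6, W=2
[1] MEM needs rd=2 wr=0: ok; after: ALU=0 MUL=2 MEM=1 BR=1, R=4, W=2
[2] BR needs rd=2 wr=0: ok; after: ALU=0 MUL=2 MEM=1 BR=0, R=2, W=2
[3] MEM needs rd=1 wr=1: ok; after: ALU=0 MUL=2 MEM=0 BR=0, R=1, W=1
[4] ALU needs rd=2 wr=1: FU; after: ALU=0 MUL=2 MEM=0 BR=0, R=1, W=1
[5] BR needs rd=2 wr=0: FU; after: ALU=0 MUL=2 MEM=0 BR=0, R=1, W=1
[6] MUL needs rd=2 wr=1: RD_PORT; after: ALU=0 MUL=2 MEM=0 BR=0, R=1, W=1

reason(slot 5) = FU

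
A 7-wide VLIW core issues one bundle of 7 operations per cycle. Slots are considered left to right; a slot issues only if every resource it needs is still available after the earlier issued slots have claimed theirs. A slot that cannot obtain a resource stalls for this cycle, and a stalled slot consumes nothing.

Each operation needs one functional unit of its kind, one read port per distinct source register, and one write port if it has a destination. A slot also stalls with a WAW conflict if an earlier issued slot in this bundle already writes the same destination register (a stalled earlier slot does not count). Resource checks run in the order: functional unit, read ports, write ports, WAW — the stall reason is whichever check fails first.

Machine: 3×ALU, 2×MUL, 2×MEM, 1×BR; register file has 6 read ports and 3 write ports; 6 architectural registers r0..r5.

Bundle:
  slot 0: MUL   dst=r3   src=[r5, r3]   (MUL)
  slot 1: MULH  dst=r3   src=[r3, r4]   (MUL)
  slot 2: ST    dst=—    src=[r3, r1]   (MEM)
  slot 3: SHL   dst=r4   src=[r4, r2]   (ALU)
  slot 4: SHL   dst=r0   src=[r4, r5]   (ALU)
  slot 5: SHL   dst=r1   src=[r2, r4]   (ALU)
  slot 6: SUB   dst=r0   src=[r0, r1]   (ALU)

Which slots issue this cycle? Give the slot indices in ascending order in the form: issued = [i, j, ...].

issued = [0, 2, 3]

  0. MUL→r3 ⇒ go  {3A/1Mu/2Ld/1B | 4r 2w}
  1. MUL→r3 ⇒ no(WAW)  {3A/1Mu/2Ld/1B | 4r 2w}
  2. MEM ⇒ go  {3A/1Mu/1Ld/1B | 2r 2w}
  3. ALU→r4 ⇒ go  {2A/1Mu/1Ld/1B | 0r 1w}
  4. ALU→r0 ⇒ no(RD_PORT)  {2A/1Mu/1Ld/1B | 0r 1w}
  5. ALU→r1 ⇒ no(RD_PORT)  {2A/1Mu/1Ld/1B | 0r 1w}
  6. ALU→r0 ⇒ no(RD_PORT)  {2A/1Mu/1Ld/1B | 0r 1w}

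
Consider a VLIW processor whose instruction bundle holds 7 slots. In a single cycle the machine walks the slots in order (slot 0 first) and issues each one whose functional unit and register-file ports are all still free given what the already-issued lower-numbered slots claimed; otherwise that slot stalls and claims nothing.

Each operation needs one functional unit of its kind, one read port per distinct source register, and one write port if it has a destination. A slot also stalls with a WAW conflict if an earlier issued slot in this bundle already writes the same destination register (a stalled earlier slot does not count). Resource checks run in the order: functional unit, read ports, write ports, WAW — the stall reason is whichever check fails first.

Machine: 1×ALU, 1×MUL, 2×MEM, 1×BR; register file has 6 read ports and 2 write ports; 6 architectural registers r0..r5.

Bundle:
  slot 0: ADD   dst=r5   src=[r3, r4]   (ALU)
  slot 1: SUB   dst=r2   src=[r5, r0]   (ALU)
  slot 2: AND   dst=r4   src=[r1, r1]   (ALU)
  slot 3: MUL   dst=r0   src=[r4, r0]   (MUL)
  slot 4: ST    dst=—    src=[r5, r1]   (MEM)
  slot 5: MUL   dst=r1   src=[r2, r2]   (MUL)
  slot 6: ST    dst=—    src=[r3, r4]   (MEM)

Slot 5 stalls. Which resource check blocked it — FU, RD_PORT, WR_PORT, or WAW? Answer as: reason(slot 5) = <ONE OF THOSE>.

reason(slot 5) = FU

[0] ALU needs rd=2 wr=1: ok; after: ALU=0 MUL=1 MEM=2 BR=1, R=4, W=1
[1] ALU needs rd=2 wr=1: FU; after: ALU=0 MUL=1 MEM=2 BR=1, R=4, W=1
[2] ALU needs rd=1 wr=1: FU; after: ALU=0 MUL=1 MEM=2 BR=1, R=4, W=1
[3] MUL needs rd=2 wr=1: ok; after: ALU=0 MUL=0 MEM=2 BR=1, R=2, W=0
[4] MEM needs rd=2 wr=0: ok; after: ALU=0 MUL=0 MEM=1 BR=1, R=0, W=0
[5] MUL needs rd=1 wr=1: FU; after: ALU=0 MUL=0 MEM=1 BR=1, R=0, W=0
[6] MEM needs rd=2 wr=0: RD_PORT; after: ALU=0 MUL=0 MEM=1 BR=1, R=0, W=0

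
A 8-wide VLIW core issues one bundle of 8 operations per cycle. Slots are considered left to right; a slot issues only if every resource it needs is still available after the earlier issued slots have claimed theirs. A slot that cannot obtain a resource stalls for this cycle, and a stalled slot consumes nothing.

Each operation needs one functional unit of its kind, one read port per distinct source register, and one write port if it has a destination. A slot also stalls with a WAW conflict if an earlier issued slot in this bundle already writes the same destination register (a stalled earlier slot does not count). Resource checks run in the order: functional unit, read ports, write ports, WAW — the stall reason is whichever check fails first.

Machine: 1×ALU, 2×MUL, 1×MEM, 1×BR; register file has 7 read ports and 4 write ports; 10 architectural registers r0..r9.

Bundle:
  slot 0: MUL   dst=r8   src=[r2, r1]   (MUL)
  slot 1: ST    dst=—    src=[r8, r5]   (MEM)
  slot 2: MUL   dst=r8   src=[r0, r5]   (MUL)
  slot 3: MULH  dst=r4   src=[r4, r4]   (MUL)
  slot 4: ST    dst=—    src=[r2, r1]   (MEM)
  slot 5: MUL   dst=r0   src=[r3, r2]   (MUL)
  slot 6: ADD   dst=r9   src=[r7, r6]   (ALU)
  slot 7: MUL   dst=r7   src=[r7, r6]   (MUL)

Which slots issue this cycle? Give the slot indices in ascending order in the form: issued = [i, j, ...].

(0) want 1×MUL +2rd +1wr — yes → AL1|MU1|ME1|BR1|rd5|wr3
(1) want 1×MEM +2rd +0wr — yes → AL1|MU1|ME0|BR1|rd3|wr3
(2) want 1×MUL +2rd +1wr — WAW → AL1|MU1|ME0|BR1|rd3|wr3
(3) want 1×MUL +1rd +1wr — yes → AL1|MU0|ME0|BR1|rd2|wr2
(4) want 1×MEM +2rd +0wr — FU → AL1|MU0|ME0|BR1|rd2|wr2
(5) want 1×MUL +2rd +1wr — FU → AL1|MU0|ME0|BR1|rd2|wr2
(6) want 1×ALU +2rd +1wr — yes → AL0|MU0|ME0|BR1|rd0|wr1
(7) want 1×MUL +2rd +1wr — FU → AL0|MU0|ME0|BR1|rd0|wr1

issued = [0, 1, 3, 6]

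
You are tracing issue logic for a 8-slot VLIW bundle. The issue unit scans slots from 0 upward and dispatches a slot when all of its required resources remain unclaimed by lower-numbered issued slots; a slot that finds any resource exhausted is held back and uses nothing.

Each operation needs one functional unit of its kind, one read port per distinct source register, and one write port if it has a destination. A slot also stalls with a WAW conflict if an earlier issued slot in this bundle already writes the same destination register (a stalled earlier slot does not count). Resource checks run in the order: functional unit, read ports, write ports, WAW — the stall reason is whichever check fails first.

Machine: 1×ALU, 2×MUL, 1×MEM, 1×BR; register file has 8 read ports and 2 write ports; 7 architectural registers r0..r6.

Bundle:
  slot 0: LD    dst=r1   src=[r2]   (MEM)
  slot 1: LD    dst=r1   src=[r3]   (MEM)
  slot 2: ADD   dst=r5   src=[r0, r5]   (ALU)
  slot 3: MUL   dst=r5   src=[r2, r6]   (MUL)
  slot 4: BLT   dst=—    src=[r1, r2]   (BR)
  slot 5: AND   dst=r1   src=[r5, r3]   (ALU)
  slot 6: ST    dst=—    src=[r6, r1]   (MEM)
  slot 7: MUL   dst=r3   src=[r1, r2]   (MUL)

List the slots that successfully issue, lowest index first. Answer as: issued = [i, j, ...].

issued = [0, 2, 4]

  0. MEM→r1 ⇒ go  {1A/2Mu/0Ld/1B | 7r 1w}
  1. MEM→r1 ⇒ no(FU)  {1A/2Mu/0Ld/1B | 7r 1w}
  2. ALU→r5 ⇒ go  {0A/2Mu/0Ld/1B | 5r 0w}
  3. MUL→r5 ⇒ no(WR_PORT)  {0A/2Mu/0Ld/1B | 5r 0w}
  4. BR ⇒ go  {0A/2Mu/0Ld/0B | 3r 0w}
  5. ALU→r1 ⇒ no(FU)  {0A/2Mu/0Ld/0B | 3r 0w}
  6. MEM ⇒ no(FU)  {0A/2Mu/0Ld/0B | 3r 0w}
  7. MUL→r3 ⇒ no(WR_PORT)  {0A/2Mu/0Ld/0B | 3r 0w}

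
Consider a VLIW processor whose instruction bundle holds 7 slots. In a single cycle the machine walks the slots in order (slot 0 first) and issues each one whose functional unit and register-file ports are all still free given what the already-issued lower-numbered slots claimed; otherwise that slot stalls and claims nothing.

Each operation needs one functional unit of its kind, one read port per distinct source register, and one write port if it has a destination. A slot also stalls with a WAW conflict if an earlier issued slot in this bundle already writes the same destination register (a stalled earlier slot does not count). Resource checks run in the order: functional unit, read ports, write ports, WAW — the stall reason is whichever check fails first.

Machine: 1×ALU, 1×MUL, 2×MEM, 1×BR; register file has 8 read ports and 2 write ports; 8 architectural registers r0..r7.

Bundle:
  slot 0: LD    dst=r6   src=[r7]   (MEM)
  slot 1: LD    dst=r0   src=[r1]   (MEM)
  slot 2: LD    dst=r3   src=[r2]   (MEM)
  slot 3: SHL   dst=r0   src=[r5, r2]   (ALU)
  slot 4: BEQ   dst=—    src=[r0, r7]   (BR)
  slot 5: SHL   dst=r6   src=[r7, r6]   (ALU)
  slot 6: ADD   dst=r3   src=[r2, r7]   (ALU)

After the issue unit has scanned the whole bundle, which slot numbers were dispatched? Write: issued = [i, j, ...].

issued = [0, 1, 4]

slot 0 (MEM): ISSUE — free A1,Mu1,Ld1,B1 rp7 wp1
slot 1 (MEM): ISSUE — free A1,Mu1,Ld0,B1 rp6 wp0
slot 2 (MEM): stall FU — free A1,Mu1,Ld0,B1 rp6 wp0
slot 3 (ALU): stall WR_PORT — free A1,Mu1,Ld0,B1 rp6 wp0
slot 4 (BR): ISSUE — free A1,Mu1,Ld0,B0 rp4 wp0
slot 5 (ALU): stall WR_PORT — free A1,Mu1,Ld0,B0 rp4 wp0
slot 6 (ALU): stall WR_PORT — free A1,Mu1,Ld0,B0 rp4 wp0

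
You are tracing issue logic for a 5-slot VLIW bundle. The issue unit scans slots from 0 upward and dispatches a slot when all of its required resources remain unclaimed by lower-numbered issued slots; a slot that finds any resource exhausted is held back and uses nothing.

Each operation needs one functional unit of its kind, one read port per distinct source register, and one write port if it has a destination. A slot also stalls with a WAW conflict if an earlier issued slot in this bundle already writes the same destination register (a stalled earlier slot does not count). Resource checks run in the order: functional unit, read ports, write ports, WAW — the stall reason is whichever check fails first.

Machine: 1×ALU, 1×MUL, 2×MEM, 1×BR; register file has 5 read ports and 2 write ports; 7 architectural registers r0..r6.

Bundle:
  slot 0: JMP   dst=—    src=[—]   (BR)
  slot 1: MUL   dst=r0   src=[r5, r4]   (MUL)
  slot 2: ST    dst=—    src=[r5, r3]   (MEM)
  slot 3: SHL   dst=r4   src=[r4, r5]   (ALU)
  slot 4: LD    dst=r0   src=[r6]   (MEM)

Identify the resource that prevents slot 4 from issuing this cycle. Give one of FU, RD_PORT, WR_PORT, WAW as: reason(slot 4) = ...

slot 0 (BR): ISSUE — free A1,Mu1,Ld2,B0 rp5 wp2
slot 1 (MUL): ISSUE — free A1,Mu0,Ld2,B0 rp3 wp1
slot 2 (MEM): ISSUE — free A1,Mu0,Ld1,B0 rp1 wp1
slot 3 (ALU): stall RD_PORT — free A1,Mu0,Ld1,B0 rp1 wp1
slot 4 (MEM): stall WAW — free A1,Mu0,Ld1,B0 rp1 wp1

reason(slot 4) = WAW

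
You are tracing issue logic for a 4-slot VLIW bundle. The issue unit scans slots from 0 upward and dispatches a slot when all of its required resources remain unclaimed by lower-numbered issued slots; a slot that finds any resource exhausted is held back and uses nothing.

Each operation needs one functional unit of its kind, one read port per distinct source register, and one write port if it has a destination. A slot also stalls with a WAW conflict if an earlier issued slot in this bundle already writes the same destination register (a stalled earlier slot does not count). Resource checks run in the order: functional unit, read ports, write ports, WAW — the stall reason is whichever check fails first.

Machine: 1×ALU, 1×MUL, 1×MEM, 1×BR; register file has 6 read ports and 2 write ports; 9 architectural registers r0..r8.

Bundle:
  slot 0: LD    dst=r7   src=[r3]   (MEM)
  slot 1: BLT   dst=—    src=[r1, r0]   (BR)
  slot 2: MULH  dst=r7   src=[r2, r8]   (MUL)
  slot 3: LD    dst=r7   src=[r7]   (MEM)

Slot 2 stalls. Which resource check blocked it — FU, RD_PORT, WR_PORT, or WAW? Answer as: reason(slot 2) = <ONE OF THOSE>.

reason(slot 2) = WAW

[0] MEM needs rd=1 wr=1: ok; after: ALU=1 MUL=1 MEM=0 BR=1, R=5, W=1
[1] BR needs rd=2 wr=0: ok; after: ALU=1 MUL=1 MEM=0 BR=0, R=3, W=1
[2] MUL needs rd=2 wr=1: WAW; after: ALU=1 MUL=1 MEM=0 BR=0, R=3, W=1
[3] MEM needs rd=1 wr=1: FU; after: ALU=1 MUL=1 MEM=0 BR=0, R=3, W=1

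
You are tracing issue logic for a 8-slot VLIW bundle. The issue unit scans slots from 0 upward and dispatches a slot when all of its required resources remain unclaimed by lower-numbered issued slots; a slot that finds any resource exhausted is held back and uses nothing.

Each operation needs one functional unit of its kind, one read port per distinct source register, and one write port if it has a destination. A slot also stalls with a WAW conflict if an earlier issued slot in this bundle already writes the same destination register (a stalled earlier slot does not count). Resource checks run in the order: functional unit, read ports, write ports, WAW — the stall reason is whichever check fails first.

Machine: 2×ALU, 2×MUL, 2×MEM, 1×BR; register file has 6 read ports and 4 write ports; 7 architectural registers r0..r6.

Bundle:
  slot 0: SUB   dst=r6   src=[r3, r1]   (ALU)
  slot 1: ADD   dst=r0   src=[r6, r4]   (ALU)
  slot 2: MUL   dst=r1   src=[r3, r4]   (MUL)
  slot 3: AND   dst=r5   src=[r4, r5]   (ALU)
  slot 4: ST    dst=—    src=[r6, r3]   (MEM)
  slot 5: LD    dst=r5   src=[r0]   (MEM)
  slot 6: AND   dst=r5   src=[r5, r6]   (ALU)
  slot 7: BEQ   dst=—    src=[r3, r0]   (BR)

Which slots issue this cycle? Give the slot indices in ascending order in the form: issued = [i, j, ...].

slot 0 (ALU): ISSUE — free A1,Mu2,Ld2,B1 rp4 wp3
slot 1 (ALU): ISSUE — free A0,Mu2,Ld2,B1 rp2 wp2
slot 2 (MUL): ISSUE — free A0,Mu1,Ld2,B1 rp0 wp1
slot 3 (ALU): stall FU — free A0,Mu1,Ld2,B1 rp0 wp1
slot 4 (MEM): stall RD_PORT — free A0,Mu1,Ld2,B1 rp0 wp1
slot 5 (MEM): stall RD_PORT — free A0,Mu1,Ld2,B1 rp0 wp1
slot 6 (ALU): stall FU — free A0,Mu1,Ld2,B1 rp0 wp1
slot 7 (BR): stall RD_PORT — free A0,Mu1,Ld2,B1 rp0 wp1

issued = [0, 1, 2]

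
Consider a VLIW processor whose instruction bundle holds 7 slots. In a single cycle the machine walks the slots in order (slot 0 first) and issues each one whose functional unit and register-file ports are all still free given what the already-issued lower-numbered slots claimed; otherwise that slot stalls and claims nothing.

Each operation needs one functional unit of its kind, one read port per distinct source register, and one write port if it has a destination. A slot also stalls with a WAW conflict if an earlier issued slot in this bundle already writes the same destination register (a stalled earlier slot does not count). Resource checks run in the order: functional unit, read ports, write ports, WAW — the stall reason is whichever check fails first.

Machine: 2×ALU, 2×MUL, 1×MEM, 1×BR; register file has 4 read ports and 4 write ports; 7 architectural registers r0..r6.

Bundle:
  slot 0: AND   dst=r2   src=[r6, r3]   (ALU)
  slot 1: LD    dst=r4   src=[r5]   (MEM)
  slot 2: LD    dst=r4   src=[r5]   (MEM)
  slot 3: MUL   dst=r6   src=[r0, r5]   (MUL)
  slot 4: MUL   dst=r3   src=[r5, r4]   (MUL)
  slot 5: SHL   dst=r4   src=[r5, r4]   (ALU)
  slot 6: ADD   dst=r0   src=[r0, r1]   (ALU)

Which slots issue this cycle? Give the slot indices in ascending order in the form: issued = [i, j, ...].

#0 ALU src=r6,r3 dispatched  <A:1 Mu:2 Ld:1 B:1 rd:2 wr:3>
#1 MEM src=r5 dispatched  <A:1 Mu:2 Ld:0 B:1 rd:1 wr:2>
#2 MEM src=r5 held:FU  <A:1 Mu:2 Ld:0 B:1 rd:1 wr:2>
#3 MUL src=r0,r5 held:RD_PORT  <A:1 Mu:2 Ld:0 B:1 rd:1 wr:2>
#4 MUL src=r5,r4 held:RD_PORT  <A:1 Mu:2 Ld:0 B:1 rd:1 wr:2>
#5 ALU src=r5,r4 held:RD_PORT  <A:1 Mu:2 Ld:0 B:1 rd:1 wr:2>
#6 ALU src=r0,r1 held:RD_PORT  <A:1 Mu:2 Ld:0 B:1 rd:1 wr:2>

issued = [0, 1]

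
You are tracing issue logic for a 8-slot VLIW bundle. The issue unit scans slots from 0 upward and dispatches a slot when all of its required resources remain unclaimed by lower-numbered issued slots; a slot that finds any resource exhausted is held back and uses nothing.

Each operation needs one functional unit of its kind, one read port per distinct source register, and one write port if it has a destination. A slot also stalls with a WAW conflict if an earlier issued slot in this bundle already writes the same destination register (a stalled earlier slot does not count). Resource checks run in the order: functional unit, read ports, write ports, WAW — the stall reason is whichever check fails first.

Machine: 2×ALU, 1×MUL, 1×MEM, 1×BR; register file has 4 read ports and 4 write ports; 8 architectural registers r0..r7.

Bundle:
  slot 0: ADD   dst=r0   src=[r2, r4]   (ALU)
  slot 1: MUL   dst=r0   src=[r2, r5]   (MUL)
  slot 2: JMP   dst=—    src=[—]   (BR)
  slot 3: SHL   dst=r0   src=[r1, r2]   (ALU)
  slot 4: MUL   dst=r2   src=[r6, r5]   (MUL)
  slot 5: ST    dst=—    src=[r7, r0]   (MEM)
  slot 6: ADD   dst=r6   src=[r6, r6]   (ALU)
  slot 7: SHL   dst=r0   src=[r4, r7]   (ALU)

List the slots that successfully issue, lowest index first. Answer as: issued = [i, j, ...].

issued = [0, 2, 4]

(0) want 1×ALU +2rd +1wr — yes → AL1|MU1|ME1|BR1|rd2|wr3
(1) want 1×MUL +2rd +1wr — WAW → AL1|MU1|ME1|BR1|rd2|wr3
(2) want 1×BR +0rd +0wr — yes → AL1|MU1|ME1|BR0|rd2|wr3
(3) want 1×ALU +2rd +1wr — WAW → AL1|MU1|ME1|BR0|rd2|wr3
(4) want 1×MUL +2rd +1wr — yes → AL1|MU0|ME1|BR0|rd0|wr2
(5) want 1×MEM +2rd +0wr — RD_PORT → AL1|MU0|ME1|BR0|rd0|wr2
(6) want 1×ALU +1rd +1wr — RD_PORT → AL1|MU0|ME1|BR0|rd0|wr2
(7) want 1×ALU +2rd +1wr — RD_PORT → AL1|MU0|ME1|BR0|rd0|wr2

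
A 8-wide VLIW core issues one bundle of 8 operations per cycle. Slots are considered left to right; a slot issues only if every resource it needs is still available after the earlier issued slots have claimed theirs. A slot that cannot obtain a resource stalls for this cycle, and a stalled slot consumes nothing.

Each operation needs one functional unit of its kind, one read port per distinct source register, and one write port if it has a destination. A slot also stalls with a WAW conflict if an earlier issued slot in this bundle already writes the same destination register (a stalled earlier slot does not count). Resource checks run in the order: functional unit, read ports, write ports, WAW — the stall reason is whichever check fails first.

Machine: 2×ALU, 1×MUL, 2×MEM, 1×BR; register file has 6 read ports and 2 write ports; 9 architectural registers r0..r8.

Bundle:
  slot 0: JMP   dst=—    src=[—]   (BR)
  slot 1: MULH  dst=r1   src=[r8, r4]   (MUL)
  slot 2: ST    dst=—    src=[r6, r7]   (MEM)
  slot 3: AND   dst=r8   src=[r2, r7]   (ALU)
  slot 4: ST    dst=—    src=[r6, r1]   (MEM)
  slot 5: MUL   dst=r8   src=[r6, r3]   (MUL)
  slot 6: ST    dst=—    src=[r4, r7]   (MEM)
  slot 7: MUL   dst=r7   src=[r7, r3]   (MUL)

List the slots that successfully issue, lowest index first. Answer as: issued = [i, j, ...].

(0) want 1×BR +0rd +0wr — yes → AL2|MU1|ME2|BR0|rd6|wr2
(1) want 1×MUL +2rd +1wr — yes → AL2|MU0|ME2|BR0|rd4|wr1
(2) want 1×MEM +2rd +0wr — yes → AL2|MU0|ME1|BR0|rd2|wr1
(3) want 1×ALU +2rd +1wr — yes → AL1|MU0|ME1|BR0|rd0|wr0
(4) want 1×MEM +2rd +0wr — RD_PORT → AL1|MU0|ME1|BR0|rd0|wr0
(5) want 1×MUL +2rd +1wr — FU → AL1|MU0|ME1|BR0|rd0|wr0
(6) want 1×MEM +2rd +0wr — RD_PORT → AL1|MU0|ME1|BR0|rd0|wr0
(7) want 1×MUL +2rd +1wr — FU → AL1|MU0|ME1|BR0|rd0|wr0

issued = [0, 1, 2, 3]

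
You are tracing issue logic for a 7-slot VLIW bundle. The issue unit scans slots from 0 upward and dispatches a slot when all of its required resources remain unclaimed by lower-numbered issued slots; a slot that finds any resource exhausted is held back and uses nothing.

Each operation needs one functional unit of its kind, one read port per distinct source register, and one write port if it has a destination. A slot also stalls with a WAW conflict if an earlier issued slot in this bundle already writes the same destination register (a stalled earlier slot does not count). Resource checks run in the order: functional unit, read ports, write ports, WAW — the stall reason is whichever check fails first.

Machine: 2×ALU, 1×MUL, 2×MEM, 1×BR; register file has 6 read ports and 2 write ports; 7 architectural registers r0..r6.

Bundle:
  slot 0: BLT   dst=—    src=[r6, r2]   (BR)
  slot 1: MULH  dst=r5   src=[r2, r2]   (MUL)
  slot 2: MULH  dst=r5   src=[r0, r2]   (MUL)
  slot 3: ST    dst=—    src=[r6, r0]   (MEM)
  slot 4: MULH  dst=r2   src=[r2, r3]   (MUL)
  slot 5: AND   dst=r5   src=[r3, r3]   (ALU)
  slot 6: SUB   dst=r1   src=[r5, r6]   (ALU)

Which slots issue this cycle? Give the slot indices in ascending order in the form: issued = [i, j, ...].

issued = [0, 1, 3]

(0) want 1×BR +2rd +0wr — yes → AL2|MU1|ME2|BR0|rd4|wr2
(1) want 1×MUL +1rd +1wr — yes → AL2|MU0|ME2|BR0|rd3|wr1
(2) want 1×MUL +2rd +1wr — FU → AL2|MU0|ME2|BR0|rd3|wr1
(3) want 1×MEM +2rd +0wr — yes → AL2|MU0|ME1|BR0|rd1|wr1
(4) want 1×MUL +2rd +1wr — FU → AL2|MU0|ME1|BR0|rd1|wr1
(5) want 1×ALU +1rd +1wr — WAW → AL2|MU0|ME1|BR0|rd1|wr1
(6) want 1×ALU +2rd +1wr — RD_PORT → AL2|MU0|ME1|BR0|rd1|wr1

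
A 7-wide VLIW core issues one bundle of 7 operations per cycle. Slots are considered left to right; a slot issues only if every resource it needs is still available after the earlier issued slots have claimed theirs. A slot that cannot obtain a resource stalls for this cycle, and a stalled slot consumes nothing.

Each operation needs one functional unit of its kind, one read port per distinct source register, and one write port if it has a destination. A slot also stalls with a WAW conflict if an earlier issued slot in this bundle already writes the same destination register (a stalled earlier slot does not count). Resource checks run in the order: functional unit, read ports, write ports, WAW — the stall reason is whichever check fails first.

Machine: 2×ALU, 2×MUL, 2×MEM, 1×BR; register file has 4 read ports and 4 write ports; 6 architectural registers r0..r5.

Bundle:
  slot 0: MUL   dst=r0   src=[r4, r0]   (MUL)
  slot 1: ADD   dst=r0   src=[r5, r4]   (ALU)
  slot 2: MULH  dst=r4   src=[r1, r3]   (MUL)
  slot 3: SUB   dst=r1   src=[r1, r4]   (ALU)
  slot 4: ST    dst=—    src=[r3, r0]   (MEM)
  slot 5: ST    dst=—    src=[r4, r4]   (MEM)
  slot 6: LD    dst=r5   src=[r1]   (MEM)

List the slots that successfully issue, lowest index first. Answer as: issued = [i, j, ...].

#0 MUL src=r4,r0 dispatched  <A:2 Mu:1 Ld:2 B:1 rd:2 wr:3>
#1 ALU src=r5,r4 held:WAW  <A:2 Mu:1 Ld:2 B:1 rd:2 wr:3>
#2 MUL src=r1,r3 dispatched  <A:2 Mu:0 Ld:2 B:1 rd:0 wr:2>
#3 ALU src=r1,r4 held:RD_PORT  <A:2 Mu:0 Ld:2 B:1 rd:0 wr:2>
#4 MEM src=r3,r0 held:RD_PORT  <A:2 Mu:0 Ld:2 B:1 rd:0 wr:2>
#5 MEM src=r4,r4 held:RD_PORT  <A:2 Mu:0 Ld:2 B:1 rd:0 wr:2>
#6 MEM src=r1 held:RD_PORT  <A:2 Mu:0 Ld:2 B:1 rd:0 wr:2>

issued = [0, 2]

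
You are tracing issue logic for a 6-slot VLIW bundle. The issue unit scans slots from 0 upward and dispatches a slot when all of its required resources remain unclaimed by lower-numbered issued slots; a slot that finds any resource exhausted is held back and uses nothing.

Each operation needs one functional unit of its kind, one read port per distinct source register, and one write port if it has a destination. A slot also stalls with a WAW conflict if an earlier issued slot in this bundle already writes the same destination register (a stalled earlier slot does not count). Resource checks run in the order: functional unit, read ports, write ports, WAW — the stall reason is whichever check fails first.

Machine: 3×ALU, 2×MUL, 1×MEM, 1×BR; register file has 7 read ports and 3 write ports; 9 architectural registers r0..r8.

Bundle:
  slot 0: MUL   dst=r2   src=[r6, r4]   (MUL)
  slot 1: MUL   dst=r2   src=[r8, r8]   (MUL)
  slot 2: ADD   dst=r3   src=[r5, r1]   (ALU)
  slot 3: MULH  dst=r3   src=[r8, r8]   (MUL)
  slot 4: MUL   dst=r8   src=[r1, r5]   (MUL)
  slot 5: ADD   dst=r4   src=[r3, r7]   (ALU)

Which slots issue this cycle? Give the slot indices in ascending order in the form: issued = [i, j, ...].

  0. MUL→r2 ⇒ go  {3A/1Mu/1Ld/1B | 5r 2w}
  1. MUL→r2 ⇒ no(WAW)  {3A/1Mu/1Ld/1B | 5r 2w}
  2. ALU→r3 ⇒ go  {2A/1Mu/1Ld/1B | 3r 1w}
  3. MUL→r3 ⇒ no(WAW)  {2A/1Mu/1Ld/1B | 3r 1w}
  4. MUL→r8 ⇒ go  {2A/0Mu/1Ld/1B | 1r 0w}
  5. ALU→r4 ⇒ no(RD_PORT)  {2A/0Mu/1Ld/1B | 1r 0w}

issued = [0, 2, 4]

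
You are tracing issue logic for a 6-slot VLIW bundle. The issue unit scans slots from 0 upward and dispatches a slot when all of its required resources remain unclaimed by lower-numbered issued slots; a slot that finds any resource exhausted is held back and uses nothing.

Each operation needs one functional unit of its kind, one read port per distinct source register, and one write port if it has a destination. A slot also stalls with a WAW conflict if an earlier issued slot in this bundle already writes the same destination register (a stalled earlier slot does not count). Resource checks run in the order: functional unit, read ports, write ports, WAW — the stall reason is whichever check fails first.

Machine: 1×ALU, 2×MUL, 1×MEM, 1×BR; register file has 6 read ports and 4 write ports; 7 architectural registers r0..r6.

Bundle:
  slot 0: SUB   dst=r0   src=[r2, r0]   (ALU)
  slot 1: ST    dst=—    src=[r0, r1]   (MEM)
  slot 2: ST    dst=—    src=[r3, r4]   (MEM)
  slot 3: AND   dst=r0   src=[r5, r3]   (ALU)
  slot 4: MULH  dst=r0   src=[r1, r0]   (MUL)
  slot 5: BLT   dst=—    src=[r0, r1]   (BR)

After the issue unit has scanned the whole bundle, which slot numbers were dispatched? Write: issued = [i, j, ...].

slot 0 (ALU): ISSUE — free A0,Mu2,Ld1,B1 rp4 wp3
slot 1 (MEM): ISSUE — free A0,Mu2,Ld0,B1 rp2 wp3
slot 2 (MEM): stall FU — free A0,Mu2,Ld0,B1 rp2 wp3
slot 3 (ALU): stall FU — free A0,Mu2,Ld0,B1 rp2 wp3
slot 4 (MUL): stall WAW — free A0,Mu2,Ld0,B1 rp2 wp3
slot 5 (BR): ISSUE — free A0,Mu2,Ld0,B0 rp0 wp3

issued = [0, 1, 5]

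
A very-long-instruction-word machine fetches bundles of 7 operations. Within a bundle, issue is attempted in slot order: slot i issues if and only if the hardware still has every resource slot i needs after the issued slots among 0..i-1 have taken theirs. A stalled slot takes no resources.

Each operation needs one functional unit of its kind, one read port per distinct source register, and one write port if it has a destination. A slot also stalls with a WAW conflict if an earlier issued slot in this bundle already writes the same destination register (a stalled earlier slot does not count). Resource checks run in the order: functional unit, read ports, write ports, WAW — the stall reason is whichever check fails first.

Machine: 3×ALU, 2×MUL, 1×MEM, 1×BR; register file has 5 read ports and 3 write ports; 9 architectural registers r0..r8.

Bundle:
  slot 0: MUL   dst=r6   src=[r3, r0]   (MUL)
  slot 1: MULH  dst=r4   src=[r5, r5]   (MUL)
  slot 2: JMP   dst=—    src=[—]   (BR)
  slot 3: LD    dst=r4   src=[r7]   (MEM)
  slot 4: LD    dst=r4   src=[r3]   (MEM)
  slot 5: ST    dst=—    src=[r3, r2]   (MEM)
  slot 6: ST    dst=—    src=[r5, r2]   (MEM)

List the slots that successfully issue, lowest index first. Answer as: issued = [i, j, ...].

(0) want 1×MUL +2rd +1wr — yes → AL3|MU1|ME1|BR1|rd3|wr2
(1) want 1×MUL +1rd +1wr — yes → AL3|MU0|ME1|BR1|rd2|wr1
(2) want 1×BR +0rd +0wr — yes → AL3|MU0|ME1|BR0|rd2|wr1
(3) want 1×MEM +1rd +1wr — WAW → AL3|MU0|ME1|BR0|rd2|wr1
(4) want 1×MEM +1rd +1wr — WAW → AL3|MU0|ME1|BR0|rd2|wr1
(5) want 1×MEM +2rd +0wr — yes → AL3|MU0|ME0|BR0|rd0|wr1
(6) want 1×MEM +2rd +0wr — FU → AL3|MU0|ME0|BR0|rd0|wr1

issued = [0, 1, 2, 5]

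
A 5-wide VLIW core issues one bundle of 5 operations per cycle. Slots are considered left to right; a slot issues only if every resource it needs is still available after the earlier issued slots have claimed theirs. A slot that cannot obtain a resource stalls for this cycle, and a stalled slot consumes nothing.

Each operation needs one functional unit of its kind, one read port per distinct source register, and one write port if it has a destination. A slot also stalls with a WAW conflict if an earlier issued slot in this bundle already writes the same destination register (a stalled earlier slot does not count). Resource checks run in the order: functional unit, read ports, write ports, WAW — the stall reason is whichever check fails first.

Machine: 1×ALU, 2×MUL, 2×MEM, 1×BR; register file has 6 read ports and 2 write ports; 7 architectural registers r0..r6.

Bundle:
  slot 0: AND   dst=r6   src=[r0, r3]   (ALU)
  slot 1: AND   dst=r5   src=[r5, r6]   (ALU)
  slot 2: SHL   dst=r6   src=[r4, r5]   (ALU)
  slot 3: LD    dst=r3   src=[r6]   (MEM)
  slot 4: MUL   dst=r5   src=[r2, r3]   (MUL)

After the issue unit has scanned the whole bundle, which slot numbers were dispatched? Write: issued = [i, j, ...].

(0) want 1×ALU +2rd +1wr — yes → AL0|MU2|ME2|BR1|rd4|wr1
(1) want 1×ALU +2rd +1wr — FU → AL0|MU2|ME2|BR1|rd4|wr1
(2) want 1×ALU +2rd +1wr — FU → AL0|MU2|ME2|BR1|rd4|wr1
(3) want 1×MEM +1rd +1wr — yes → AL0|MU2|ME1|BR1|rd3|wr0
(4) want 1×MUL +2rd +1wr — WR_PORT → AL0|MU2|ME1|BR1|rd3|wr0

issued = [0, 3]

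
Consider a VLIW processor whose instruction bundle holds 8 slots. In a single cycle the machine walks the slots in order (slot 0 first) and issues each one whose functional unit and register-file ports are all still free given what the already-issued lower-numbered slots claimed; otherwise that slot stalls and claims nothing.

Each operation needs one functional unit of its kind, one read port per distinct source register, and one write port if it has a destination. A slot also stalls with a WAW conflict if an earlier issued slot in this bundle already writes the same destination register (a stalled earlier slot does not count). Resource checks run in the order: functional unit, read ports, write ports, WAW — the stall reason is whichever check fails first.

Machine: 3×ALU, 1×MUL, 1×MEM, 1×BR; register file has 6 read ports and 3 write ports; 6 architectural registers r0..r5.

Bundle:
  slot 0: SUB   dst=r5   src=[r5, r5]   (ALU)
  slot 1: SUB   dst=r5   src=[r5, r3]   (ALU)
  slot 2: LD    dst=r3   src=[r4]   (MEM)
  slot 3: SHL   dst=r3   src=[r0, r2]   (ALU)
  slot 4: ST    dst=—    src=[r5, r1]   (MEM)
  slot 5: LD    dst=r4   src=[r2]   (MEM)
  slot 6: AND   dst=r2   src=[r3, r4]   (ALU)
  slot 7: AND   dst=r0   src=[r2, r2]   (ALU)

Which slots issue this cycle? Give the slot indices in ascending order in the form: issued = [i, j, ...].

issued = [0, 2, 6]

#0 ALU src=r5,r5 dispatched  <A:2 Mu:1 Ld:1 B:1 rd:5 wr:2>
#1 ALU src=r5,r3 held:WAW  <A:2 Mu:1 Ld:1 B:1 rd:5 wr:2>
#2 MEM src=r4 dispatched  <A:2 Mu:1 Ld:0 B:1 rd:4 wr:1>
#3 ALU src=r0,r2 held:WAW  <A:2 Mu:1 Ld:0 B:1 rd:4 wr:1>
#4 MEM src=r5,r1 held:FU  <A:2 Mu:1 Ld:0 B:1 rd:4 wr:1>
#5 MEM src=r2 held:FU  <A:2 Mu:1 Ld:0 B:1 rd:4 wr:1>
#6 ALU src=r3,r4 dispatched  <A:1 Mu:1 Ld:0 B:1 rd:2 wr:0>
#7 ALU src=r2,r2 held:WR_PORT  <A:1 Mu:1 Ld:0 B:1 rd:2 wr:0>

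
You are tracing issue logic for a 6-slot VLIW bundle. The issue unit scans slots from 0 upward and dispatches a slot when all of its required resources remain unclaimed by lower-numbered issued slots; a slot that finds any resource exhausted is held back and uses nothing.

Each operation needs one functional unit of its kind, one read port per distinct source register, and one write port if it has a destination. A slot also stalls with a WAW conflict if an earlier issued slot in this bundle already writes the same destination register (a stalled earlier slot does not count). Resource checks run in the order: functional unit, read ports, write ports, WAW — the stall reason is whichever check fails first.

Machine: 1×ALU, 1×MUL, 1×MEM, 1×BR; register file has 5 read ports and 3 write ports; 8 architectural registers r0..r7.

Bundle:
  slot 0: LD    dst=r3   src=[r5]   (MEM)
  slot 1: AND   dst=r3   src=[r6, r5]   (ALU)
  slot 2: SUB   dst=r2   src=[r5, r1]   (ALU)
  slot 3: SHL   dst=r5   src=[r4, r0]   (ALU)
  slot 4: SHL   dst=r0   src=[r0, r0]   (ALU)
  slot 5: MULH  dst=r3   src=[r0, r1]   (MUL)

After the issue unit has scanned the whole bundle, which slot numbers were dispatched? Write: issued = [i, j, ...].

slot 0 (MEM): ISSUE — free A1,Mu1,Ld0,B1 rp4 wp2
slot 1 (ALU): stall WAW — free A1,Mu1,Ld0,B1 rp4 wp2
slot 2 (ALU): ISSUE — free A0,Mu1,Ld0,B1 rp2 wp1
slot 3 (ALU): stall FU — free A0,Mu1,Ld0,B1 rp2 wp1
slot 4 (ALU): stall FU — free A0,Mu1,Ld0,B1 rp2 wp1
slot 5 (MUL): stall WAW — free A0,Mu1,Ld0,B1 rp2 wp1

issued = [0, 2]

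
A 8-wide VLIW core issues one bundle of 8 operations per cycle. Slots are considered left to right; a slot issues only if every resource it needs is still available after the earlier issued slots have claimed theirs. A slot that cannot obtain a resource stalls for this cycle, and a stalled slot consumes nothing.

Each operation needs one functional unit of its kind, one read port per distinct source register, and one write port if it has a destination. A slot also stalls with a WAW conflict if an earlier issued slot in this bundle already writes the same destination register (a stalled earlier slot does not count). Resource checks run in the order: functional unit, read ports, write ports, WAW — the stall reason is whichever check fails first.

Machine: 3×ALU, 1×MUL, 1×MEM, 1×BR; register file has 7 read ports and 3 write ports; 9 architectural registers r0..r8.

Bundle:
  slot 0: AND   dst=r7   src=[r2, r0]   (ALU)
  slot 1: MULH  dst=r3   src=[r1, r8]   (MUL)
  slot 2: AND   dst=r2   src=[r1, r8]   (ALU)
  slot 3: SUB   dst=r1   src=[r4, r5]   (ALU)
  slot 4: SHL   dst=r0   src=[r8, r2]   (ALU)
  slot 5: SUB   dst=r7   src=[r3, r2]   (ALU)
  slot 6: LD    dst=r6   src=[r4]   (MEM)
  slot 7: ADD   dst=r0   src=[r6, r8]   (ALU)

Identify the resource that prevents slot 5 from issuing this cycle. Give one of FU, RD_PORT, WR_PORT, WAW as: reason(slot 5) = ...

reason(slot 5) = RD_PORT

  0. ALU→r7 ⇒ go  {2A/1Mu/1Ld/1B | 5r 2w}
  1. MUL→r3 ⇒ go  {2A/0Mu/1Ld/1B | 3r 1w}
  2. ALU→r2 ⇒ go  {1A/0Mu/1Ld/1B | 1r 0w}
  3. ALU→r1 ⇒ no(RD_PORT)  {1A/0Mu/1Ld/1B | 1r 0w}
  4. ALU→r0 ⇒ no(RD_PORT)  {1A/0Mu/1Ld/1B | 1r 0w}
  5. ALU→r7 ⇒ no(RD_PORT)  {1A/0Mu/1Ld/1B | 1r 0w}
  6. MEM→r6 ⇒ no(WR_PORT)  {1A/0Mu/1Ld/1B | 1r 0w}
  7. ALU→r0 ⇒ no(RD_PORT)  {1A/0Mu/1Ld/1B | 1r 0w}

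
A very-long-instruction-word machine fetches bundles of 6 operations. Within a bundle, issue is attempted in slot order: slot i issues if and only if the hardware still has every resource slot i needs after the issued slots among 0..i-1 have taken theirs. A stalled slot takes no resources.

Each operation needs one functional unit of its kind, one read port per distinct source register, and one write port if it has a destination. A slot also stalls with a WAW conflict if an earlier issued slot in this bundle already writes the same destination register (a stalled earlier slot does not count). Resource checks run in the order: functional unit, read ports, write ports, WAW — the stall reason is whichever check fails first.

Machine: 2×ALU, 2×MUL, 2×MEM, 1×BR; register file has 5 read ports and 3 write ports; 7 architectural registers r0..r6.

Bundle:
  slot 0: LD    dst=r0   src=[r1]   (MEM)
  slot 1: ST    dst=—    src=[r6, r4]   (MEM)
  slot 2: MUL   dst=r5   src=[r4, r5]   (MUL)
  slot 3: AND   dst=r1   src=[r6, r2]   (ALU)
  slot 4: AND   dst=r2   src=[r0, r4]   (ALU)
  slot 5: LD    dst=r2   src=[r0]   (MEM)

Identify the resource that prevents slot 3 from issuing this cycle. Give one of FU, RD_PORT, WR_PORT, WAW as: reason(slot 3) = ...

reason(slot 3) = RD_PORT

(0) want 1×MEM +1rd +1wr — yes → AL2|MU2|ME1|BR1|rd4|wr2
(1) want 1×MEM +2rd +0wr — yes → AL2|MU2|ME0|BR1|rd2|wr2
(2) want 1×MUL +2rd +1wr — yes → AL2|MU1|ME0|BR1|rd0|wr1
(3) want 1×ALU +2rd +1wr — RD_PORT → AL2|MU1|ME0|BR1|rd0|wr1
(4) want 1×ALU +2rd +1wr — RD_PORT → AL2|MU1|ME0|BR1|rd0|wr1
(5) want 1×MEM +1rd +1wr — FU → AL2|MU1|ME0|BR1|rd0|wr1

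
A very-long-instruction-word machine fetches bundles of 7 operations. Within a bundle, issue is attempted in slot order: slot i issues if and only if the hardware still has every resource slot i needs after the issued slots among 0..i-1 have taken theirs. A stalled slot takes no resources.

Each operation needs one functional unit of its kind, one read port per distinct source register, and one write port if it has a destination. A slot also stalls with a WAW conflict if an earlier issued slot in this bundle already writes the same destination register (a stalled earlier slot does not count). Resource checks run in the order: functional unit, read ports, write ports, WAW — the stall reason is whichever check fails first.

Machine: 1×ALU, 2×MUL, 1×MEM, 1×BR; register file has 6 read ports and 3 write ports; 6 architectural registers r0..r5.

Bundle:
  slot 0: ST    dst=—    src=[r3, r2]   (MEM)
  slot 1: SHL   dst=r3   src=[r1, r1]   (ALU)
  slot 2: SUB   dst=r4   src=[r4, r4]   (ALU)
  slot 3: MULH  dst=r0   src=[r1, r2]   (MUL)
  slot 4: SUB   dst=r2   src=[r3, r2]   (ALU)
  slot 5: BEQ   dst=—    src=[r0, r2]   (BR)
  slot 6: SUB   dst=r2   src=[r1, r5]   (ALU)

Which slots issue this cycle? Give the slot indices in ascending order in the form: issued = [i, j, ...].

issued = [0, 1, 3]

  0. MEM ⇒ go  {1A/2Mu/0Ld/1B | 4r 3w}
  1. ALU→r3 ⇒ go  {0A/2Mu/0Ld/1B | 3r 2w}
  2. ALU→r4 ⇒ no(FU)  {0A/2Mu/0Ld/1B | 3r 2w}
  3. MUL→r0 ⇒ go  {0A/1Mu/0Ld/1B | 1r 1w}
  4. ALU→r2 ⇒ no(FU)  {0A/1Mu/0Ld/1B | 1r 1w}
  5. BR ⇒ no(RD_PORT)  {0A/1Mu/0Ld/1B | 1r 1w}
  6. ALU→r2 ⇒ no(FU)  {0A/1Mu/0Ld/1B | 1r 1w}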